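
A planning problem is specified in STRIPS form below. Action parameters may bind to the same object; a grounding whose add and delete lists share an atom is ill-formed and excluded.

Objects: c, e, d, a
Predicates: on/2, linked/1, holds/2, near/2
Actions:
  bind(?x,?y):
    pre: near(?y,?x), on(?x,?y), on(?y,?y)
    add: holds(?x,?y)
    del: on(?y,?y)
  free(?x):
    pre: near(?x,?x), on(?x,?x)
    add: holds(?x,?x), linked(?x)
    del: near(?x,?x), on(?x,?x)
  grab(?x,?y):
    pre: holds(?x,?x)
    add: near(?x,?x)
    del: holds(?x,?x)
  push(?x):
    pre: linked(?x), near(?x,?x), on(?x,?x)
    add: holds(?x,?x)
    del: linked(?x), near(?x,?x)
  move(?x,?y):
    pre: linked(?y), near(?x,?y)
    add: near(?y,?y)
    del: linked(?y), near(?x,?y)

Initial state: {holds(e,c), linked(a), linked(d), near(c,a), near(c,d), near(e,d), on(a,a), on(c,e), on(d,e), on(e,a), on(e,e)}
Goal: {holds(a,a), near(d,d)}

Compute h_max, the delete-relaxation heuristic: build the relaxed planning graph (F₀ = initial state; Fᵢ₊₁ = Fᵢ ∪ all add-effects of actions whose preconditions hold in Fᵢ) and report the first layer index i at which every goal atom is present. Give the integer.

F0 = init (11 atoms)
F1 = F0 ∪ {holds(d,e), near(a,a), near(d,d)}  (14 atoms)
F2 = F1 ∪ {holds(a,a)}  (15 atoms)
goal ⊆ F2  ⇒  h_max = 2

2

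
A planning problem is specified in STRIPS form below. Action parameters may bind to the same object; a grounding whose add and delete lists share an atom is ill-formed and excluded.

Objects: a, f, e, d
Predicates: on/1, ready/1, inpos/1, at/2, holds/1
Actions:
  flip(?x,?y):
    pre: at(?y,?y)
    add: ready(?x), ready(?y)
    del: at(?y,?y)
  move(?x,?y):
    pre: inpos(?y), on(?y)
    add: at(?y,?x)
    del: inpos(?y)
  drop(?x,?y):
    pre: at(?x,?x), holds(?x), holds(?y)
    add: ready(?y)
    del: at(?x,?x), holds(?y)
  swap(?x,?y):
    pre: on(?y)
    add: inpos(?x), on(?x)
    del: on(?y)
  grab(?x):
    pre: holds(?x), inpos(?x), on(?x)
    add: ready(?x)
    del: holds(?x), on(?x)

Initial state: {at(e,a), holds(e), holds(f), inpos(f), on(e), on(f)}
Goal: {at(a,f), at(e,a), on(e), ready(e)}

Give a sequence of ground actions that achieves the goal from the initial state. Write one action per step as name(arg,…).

move(f,f); flip(e,f); swap(a,f); move(f,a)

1. move(f,f)  →  {at(e,a), at(f,f), holds(e), holds(f), on(e), on(f)}
2. flip(e,f)  →  {at(e,a), holds(e), holds(f), on(e), on(f), ready(e), ready(f)}
3. swap(a,f)  →  {at(e,a), holds(e), holds(f), inpos(a), on(a), on(e), ready(e), ready(f)}
4. move(f,a)  →  {at(a,f), at(e,a), holds(e), holds(f), on(a), on(e), ready(e), ready(f)}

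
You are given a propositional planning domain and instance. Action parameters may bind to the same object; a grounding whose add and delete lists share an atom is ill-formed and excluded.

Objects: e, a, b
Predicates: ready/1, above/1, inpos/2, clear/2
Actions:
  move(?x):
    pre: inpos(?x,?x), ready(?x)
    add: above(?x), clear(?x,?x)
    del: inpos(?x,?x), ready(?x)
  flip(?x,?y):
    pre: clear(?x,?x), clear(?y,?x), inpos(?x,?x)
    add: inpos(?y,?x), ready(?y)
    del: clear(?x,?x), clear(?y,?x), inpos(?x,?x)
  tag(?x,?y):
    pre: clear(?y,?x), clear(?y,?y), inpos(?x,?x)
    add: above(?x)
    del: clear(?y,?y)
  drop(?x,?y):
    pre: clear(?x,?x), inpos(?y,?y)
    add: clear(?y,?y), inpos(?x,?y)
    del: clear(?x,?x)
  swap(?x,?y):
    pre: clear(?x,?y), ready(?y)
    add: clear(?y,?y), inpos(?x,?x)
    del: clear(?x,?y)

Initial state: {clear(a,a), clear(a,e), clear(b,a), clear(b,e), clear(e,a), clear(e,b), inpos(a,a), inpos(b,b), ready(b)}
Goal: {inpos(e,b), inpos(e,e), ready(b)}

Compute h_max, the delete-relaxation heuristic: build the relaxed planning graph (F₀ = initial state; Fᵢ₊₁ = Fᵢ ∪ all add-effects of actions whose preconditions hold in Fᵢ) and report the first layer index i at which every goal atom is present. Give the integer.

2

F0 = init (9 atoms)
F1 = F0 ∪ {above(a), above(b), clear(b,b), inpos(a,b), inpos(b,a), inpos(e,a), inpos(e,e), ready(e)}  (17 atoms)
F2 = F1 ∪ {above(e), clear(e,e), inpos(a,e), inpos(b,e), inpos(e,b)}  (22 atoms)
goal ⊆ F2  ⇒  h_max = 2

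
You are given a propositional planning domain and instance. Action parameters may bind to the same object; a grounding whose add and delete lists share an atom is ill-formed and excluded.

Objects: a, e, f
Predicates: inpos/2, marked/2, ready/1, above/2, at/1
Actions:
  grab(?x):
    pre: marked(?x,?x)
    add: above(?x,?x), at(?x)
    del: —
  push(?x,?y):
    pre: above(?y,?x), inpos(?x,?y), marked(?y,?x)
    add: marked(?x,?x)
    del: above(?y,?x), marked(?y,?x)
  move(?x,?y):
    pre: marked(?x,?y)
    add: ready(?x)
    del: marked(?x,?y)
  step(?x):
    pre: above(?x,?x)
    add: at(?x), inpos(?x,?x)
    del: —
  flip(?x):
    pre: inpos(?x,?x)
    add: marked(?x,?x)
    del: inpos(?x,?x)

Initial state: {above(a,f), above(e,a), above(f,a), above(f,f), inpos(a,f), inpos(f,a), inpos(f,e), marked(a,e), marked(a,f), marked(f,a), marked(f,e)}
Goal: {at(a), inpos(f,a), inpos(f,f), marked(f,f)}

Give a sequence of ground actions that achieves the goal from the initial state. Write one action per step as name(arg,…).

1. push(a,f)  →  {above(a,f), above(e,a), above(f,f), inpos(a,f), inpos(f,a), inpos(f,e), marked(a,a), marked(a,e), marked(a,f), marked(f,e)}
2. grab(a)  →  {above(a,a), above(a,f), above(e,a), above(f,f), at(a), inpos(a,f), inpos(f,a), inpos(f,e), marked(a,a), marked(a,e), marked(a,f), marked(f,e)}
3. push(f,a)  →  {above(a,a), above(e,a), above(f,f), at(a), inpos(a,f), inpos(f,a), inpos(f,e), marked(a,a), marked(a,e), marked(f,e), marked(f,f)}
4. step(f)  →  {above(a,a), above(e,a), above(f,f), at(a), at(f), inpos(a,f), inpos(f,a), inpos(f,e), inpos(f,f), marked(a,a), marked(a,e), marked(f,e), marked(f,f)}

push(a,f); grab(a); push(f,a); step(f)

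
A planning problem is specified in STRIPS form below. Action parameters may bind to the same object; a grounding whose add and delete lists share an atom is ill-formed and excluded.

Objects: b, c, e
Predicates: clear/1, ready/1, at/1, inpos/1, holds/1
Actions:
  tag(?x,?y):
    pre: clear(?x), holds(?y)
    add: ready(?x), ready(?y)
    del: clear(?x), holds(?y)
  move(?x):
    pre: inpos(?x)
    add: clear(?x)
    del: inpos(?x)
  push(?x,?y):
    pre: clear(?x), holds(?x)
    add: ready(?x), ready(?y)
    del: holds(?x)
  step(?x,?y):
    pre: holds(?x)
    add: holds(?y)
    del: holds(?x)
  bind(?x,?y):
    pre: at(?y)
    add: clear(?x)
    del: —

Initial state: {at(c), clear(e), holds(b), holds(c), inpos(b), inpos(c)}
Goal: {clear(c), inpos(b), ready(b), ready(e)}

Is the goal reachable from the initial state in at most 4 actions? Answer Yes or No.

Yes

1. tag(e,b)  →  {at(c), holds(c), inpos(b), inpos(c), ready(b), ready(e)}
2. move(c)  →  {at(c), clear(c), holds(c), inpos(b), ready(b), ready(e)}
optimal plan length = 2; 2 ≤ 4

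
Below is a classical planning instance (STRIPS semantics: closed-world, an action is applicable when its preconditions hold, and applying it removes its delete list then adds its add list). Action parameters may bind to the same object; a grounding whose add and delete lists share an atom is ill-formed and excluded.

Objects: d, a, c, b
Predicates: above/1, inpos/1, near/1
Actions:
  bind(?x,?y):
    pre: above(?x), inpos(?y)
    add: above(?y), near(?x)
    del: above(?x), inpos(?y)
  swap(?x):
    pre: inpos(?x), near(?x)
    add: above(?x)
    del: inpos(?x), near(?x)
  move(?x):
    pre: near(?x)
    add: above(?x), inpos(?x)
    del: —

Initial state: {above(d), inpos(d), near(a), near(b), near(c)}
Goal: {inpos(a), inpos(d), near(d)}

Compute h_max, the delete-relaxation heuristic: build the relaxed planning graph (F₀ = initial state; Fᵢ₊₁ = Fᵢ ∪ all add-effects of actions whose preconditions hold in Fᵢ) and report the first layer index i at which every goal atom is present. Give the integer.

2

F0 = init (5 atoms)
F1 = F0 ∪ {above(a), above(b), above(c), inpos(a), inpos(b), inpos(c)}  (11 atoms)
F2 = F1 ∪ {near(d)}  (12 atoms)
goal ⊆ F2  ⇒  h_max = 2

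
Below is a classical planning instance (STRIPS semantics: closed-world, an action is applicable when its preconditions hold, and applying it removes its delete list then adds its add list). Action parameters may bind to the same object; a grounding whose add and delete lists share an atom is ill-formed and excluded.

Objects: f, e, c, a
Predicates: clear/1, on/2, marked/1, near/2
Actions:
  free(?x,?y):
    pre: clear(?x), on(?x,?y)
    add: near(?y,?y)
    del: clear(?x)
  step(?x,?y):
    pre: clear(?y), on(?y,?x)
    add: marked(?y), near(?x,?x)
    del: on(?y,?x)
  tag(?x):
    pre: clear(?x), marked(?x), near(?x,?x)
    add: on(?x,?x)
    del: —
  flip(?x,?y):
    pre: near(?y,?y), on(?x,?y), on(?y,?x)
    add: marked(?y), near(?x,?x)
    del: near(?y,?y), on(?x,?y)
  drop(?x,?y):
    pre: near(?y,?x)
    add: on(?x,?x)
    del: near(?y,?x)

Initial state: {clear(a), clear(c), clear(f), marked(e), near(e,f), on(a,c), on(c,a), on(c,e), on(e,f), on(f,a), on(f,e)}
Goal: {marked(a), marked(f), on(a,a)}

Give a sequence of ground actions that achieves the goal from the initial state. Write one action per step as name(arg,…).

1. step(c,a)  →  {clear(a), clear(c), clear(f), marked(a), marked(e), near(c,c), near(e,f), on(c,a), on(c,e), on(e,f), on(f,a), on(f,e)}
2. step(a,f)  →  {clear(a), clear(c), clear(f), marked(a), marked(e), marked(f), near(a,a), near(c,c), near(e,f), on(c,a), on(c,e), on(e,f), on(f,e)}
3. tag(a)  →  {clear(a), clear(c), clear(f), marked(a), marked(e), marked(f), near(a,a), near(c,c), near(e,f), on(a,a), on(c,a), on(c,e), on(e,f), on(f,e)}

step(c,a); step(a,f); tag(a)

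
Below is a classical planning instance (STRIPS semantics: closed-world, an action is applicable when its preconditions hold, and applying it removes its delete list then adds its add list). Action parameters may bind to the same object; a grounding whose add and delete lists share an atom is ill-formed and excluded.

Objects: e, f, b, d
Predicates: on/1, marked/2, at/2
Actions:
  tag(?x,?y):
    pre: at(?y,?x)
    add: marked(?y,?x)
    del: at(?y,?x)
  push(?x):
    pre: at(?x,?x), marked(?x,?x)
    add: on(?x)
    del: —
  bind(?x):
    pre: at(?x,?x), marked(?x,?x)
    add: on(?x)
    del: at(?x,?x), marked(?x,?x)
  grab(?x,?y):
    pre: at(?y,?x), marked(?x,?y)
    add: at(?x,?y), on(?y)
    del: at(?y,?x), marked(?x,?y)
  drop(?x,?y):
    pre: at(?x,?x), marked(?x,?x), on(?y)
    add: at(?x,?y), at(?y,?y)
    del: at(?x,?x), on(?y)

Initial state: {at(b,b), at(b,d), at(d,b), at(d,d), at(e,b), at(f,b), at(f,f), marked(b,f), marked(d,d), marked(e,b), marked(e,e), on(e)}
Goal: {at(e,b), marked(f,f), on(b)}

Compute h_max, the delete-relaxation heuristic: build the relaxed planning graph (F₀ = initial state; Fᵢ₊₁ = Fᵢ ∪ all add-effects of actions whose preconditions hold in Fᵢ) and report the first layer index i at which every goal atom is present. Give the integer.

2

F0 = init (12 atoms)
F1 = F0 ∪ {at(b,f), at(d,e), at(e,e), marked(b,b), marked(b,d), marked(d,b), marked(f,b), marked(f,f), on(d), on(f)}  (22 atoms)
F2 = F1 ∪ {at(b,e), at(d,f), at(e,d), at(e,f), at(f,d), at(f,e), marked(d,e), on(b)}  (30 atoms)
goal ⊆ F2  ⇒  h_max = 2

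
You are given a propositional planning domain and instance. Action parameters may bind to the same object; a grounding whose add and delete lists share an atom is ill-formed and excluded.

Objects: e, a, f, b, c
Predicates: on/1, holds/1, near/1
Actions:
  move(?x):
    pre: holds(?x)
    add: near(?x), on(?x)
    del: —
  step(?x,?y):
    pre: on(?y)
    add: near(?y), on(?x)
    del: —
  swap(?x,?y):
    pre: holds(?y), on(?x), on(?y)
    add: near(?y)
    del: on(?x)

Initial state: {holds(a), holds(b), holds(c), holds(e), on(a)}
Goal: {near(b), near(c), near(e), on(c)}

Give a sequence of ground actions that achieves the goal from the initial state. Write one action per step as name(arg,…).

1. move(e)  →  {holds(a), holds(b), holds(c), holds(e), near(e), on(a), on(e)}
2. move(b)  →  {holds(a), holds(b), holds(c), holds(e), near(b), near(e), on(a), on(b), on(e)}
3. move(c)  →  {holds(a), holds(b), holds(c), holds(e), near(b), near(c), near(e), on(a), on(b), on(c), on(e)}

move(e); move(b); move(c)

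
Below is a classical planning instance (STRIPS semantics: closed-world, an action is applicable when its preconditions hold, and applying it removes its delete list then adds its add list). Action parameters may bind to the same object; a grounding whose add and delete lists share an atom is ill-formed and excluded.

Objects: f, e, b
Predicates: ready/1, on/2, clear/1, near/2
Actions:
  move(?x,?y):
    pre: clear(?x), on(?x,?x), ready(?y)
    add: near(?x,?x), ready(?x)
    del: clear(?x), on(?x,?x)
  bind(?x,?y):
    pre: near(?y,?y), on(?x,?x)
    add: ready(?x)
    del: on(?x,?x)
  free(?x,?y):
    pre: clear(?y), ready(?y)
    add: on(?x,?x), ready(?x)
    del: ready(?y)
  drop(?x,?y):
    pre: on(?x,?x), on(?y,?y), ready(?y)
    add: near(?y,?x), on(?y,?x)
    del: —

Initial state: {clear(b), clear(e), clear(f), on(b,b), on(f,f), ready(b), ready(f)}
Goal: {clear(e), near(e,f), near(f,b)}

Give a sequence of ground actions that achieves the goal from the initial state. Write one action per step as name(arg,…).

1. free(e,b)  →  {clear(b), clear(e), clear(f), on(b,b), on(e,e), on(f,f), ready(e), ready(f)}
2. drop(f,e)  →  {clear(b), clear(e), clear(f), near(e,f), on(b,b), on(e,e), on(e,f), on(f,f), ready(e), ready(f)}
3. drop(b,f)  →  {clear(b), clear(e), clear(f), near(e,f), near(f,b), on(b,b), on(e,e), on(e,f), on(f,b), on(f,f), ready(e), ready(f)}

free(e,b); drop(f,e); drop(b,f)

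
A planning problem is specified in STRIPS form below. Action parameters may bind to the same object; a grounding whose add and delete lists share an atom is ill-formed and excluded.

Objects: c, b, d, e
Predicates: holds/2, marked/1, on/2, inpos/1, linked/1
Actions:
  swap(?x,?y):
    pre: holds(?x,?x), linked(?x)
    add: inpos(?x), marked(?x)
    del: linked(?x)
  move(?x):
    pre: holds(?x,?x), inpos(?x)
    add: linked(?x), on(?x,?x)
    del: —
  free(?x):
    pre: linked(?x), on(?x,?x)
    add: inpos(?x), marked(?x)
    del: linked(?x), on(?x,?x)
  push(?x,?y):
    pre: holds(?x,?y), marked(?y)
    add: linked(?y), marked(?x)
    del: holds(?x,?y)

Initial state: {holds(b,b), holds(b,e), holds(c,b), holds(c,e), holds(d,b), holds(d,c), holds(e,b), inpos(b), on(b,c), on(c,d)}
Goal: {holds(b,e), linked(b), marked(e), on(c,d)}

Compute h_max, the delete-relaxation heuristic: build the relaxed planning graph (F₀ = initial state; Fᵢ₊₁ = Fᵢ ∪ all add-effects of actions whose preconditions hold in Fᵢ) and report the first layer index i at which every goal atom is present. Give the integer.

F0 = init (10 atoms)
F1 = F0 ∪ {linked(b), on(b,b)}  (12 atoms)
F2 = F1 ∪ {marked(b)}  (13 atoms)
F3 = F2 ∪ {marked(c), marked(d), marked(e)}  (16 atoms)
goal ⊆ F3  ⇒  h_max = 3

3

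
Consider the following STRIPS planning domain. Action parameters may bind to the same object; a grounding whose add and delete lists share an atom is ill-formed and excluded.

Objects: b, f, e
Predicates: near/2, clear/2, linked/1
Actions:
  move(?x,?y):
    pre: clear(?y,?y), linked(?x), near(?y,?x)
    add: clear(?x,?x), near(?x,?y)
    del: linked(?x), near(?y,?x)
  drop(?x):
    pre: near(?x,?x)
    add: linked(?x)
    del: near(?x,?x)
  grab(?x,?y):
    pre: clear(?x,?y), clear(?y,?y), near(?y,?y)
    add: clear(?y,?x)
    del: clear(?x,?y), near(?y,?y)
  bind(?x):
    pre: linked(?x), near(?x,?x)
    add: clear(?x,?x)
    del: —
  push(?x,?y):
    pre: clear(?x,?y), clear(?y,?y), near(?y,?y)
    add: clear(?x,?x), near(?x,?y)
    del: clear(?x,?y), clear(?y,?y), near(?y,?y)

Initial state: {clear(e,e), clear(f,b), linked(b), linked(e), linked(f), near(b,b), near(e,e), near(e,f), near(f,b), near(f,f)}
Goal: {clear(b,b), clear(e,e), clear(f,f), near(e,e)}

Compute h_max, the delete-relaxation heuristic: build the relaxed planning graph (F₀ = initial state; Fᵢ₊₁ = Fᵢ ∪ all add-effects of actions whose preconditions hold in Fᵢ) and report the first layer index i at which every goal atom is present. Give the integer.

F0 = init (10 atoms)
F1 = F0 ∪ {clear(b,b), clear(f,f), near(f,e)}  (13 atoms)
goal ⊆ F1  ⇒  h_max = 1

1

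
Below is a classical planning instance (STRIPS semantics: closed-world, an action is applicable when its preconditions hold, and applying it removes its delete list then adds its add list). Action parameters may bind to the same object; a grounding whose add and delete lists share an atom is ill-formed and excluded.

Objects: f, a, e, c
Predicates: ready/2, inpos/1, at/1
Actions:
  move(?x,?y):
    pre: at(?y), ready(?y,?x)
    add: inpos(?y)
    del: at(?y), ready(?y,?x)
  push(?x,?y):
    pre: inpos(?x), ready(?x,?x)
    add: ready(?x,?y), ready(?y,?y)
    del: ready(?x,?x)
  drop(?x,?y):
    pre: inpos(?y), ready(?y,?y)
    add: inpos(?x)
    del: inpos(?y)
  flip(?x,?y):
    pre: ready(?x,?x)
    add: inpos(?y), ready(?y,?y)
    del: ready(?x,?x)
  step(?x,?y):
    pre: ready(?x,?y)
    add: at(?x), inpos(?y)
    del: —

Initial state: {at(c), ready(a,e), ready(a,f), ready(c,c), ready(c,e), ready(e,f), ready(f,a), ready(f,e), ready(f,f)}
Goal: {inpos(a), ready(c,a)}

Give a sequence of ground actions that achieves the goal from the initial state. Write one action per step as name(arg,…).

move(e,c); push(c,a); flip(f,a)

1. move(e,c)  →  {inpos(c), ready(a,e), ready(a,f), ready(c,c), ready(e,f), ready(f,a), ready(f,e), ready(f,f)}
2. push(c,a)  →  {inpos(c), ready(a,a), ready(a,e), ready(a,f), ready(c,a), ready(e,f), ready(f,a), ready(f,e), ready(f,f)}
3. flip(f,a)  →  {inpos(a), inpos(c), ready(a,a), ready(a,e), ready(a,f), ready(c,a), ready(e,f), ready(f,a), ready(f,e)}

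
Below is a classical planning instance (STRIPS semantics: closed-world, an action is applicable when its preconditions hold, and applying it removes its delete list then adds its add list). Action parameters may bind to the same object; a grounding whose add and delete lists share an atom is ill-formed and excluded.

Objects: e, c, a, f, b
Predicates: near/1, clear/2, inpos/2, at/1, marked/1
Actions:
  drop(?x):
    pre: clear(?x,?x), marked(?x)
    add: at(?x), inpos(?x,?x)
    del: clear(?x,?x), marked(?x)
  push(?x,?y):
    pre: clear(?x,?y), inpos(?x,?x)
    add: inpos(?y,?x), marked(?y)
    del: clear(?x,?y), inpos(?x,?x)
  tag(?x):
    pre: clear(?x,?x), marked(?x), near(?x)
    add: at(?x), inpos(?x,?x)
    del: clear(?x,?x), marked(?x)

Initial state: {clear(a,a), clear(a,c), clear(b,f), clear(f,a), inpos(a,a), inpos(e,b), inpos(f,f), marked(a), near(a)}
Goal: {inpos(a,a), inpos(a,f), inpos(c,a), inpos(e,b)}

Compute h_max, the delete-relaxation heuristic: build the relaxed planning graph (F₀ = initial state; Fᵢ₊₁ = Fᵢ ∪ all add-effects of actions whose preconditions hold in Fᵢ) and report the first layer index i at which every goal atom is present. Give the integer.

1

F0 = init (9 atoms)
F1 = F0 ∪ {at(a), inpos(a,f), inpos(c,a), marked(c)}  (13 atoms)
goal ⊆ F1  ⇒  h_max = 1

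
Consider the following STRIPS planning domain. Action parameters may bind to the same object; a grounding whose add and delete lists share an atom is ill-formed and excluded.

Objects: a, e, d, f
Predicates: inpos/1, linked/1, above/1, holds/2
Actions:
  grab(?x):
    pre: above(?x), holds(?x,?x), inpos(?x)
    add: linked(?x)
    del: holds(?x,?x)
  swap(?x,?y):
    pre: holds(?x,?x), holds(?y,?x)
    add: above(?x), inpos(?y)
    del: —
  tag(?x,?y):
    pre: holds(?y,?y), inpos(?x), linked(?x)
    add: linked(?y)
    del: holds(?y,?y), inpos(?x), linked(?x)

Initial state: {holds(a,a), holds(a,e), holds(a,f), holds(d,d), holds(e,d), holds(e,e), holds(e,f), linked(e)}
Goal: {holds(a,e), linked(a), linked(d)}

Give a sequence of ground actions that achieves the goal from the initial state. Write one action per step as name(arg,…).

1. swap(a,a)  →  {above(a), holds(a,a), holds(a,e), holds(a,f), holds(d,d), holds(e,d), holds(e,e), holds(e,f), inpos(a), linked(e)}
2. grab(a)  →  {above(a), holds(a,e), holds(a,f), holds(d,d), holds(e,d), holds(e,e), holds(e,f), inpos(a), linked(a), linked(e)}
3. swap(e,e)  →  {above(a), above(e), holds(a,e), holds(a,f), holds(d,d), holds(e,d), holds(e,e), holds(e,f), inpos(a), inpos(e), linked(a), linked(e)}
4. tag(e,d)  →  {above(a), above(e), holds(a,e), holds(a,f), holds(e,d), holds(e,e), holds(e,f), inpos(a), linked(a), linked(d)}

swap(a,a); grab(a); swap(e,e); tag(e,d)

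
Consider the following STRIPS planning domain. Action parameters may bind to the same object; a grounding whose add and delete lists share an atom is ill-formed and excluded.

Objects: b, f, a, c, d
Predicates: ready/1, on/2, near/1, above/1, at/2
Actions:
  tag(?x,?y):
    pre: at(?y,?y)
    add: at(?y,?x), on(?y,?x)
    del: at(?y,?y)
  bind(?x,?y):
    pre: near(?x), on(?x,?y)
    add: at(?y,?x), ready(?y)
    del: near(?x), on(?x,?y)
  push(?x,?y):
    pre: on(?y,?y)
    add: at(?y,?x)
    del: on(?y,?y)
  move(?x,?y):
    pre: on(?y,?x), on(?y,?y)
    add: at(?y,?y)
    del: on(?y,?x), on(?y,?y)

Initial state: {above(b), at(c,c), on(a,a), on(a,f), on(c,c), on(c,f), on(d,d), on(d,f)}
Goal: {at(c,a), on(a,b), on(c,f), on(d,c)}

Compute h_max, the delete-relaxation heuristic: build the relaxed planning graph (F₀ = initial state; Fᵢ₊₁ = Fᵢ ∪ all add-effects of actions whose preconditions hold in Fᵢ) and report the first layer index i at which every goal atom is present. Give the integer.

F0 = init (8 atoms)
F1 = F0 ∪ {at(a,a), at(a,b), at(a,c), at(a,d), at(a,f), at(c,a), at(c,b), at(c,d), at(c,f), at(d,a), at(d,b), at(d,c), at(d,d), at(d,f), on(c,a), on(c,b), on(c,d)}  (25 atoms)
F2 = F1 ∪ {on(a,b), on(a,c), on(a,d), on(d,a), on(d,b), on(d,c)}  (31 atoms)
goal ⊆ F2  ⇒  h_max = 2

2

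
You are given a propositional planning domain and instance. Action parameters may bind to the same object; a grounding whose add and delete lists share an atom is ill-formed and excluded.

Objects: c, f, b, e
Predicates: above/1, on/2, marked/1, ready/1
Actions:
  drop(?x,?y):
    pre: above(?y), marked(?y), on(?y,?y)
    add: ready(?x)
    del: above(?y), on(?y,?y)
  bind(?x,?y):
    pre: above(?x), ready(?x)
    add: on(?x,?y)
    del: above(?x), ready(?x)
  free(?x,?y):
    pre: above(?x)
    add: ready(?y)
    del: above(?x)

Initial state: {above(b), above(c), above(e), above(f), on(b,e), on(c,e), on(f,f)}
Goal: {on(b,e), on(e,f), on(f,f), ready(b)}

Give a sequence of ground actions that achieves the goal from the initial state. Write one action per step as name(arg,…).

1. free(c,b)  →  {above(b), above(e), above(f), on(b,e), on(c,e), on(f,f), ready(b)}
2. free(f,e)  →  {above(b), above(e), on(b,e), on(c,e), on(f,f), ready(b), ready(e)}
3. bind(e,f)  →  {above(b), on(b,e), on(c,e), on(e,f), on(f,f), ready(b)}

free(c,b); free(f,e); bind(e,f)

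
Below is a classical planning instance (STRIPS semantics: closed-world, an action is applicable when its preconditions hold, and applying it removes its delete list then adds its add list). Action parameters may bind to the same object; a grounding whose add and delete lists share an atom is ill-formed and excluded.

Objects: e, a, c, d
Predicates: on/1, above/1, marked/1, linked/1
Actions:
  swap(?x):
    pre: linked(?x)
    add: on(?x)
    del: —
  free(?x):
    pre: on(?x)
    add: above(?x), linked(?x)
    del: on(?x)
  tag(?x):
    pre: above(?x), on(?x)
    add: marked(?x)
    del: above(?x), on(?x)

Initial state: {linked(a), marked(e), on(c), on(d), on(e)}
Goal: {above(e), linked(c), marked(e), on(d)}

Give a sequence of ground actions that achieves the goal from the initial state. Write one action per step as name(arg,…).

free(e); free(c)

1. free(e)  →  {above(e), linked(a), linked(e), marked(e), on(c), on(d)}
2. free(c)  →  {above(c), above(e), linked(a), linked(c), linked(e), marked(e), on(d)}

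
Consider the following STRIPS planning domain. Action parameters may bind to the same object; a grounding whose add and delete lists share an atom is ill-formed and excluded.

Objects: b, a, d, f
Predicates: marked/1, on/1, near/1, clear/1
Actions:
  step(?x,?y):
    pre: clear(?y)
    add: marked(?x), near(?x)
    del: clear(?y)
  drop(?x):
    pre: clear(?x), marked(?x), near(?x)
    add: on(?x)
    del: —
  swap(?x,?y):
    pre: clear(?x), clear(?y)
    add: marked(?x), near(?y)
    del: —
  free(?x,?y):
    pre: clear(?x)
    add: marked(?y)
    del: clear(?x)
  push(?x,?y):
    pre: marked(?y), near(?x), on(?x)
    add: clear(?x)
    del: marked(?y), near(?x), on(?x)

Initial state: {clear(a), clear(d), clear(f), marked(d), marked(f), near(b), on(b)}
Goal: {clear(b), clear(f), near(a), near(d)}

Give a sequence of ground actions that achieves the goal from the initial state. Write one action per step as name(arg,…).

1. step(a,a)  →  {clear(d), clear(f), marked(a), marked(d), marked(f), near(a), near(b), on(b)}
2. step(d,d)  →  {clear(f), marked(a), marked(d), marked(f), near(a), near(b), near(d), on(b)}
3. push(b,a)  →  {clear(b), clear(f), marked(d), marked(f), near(a), near(d)}

step(a,a); step(d,d); push(b,a)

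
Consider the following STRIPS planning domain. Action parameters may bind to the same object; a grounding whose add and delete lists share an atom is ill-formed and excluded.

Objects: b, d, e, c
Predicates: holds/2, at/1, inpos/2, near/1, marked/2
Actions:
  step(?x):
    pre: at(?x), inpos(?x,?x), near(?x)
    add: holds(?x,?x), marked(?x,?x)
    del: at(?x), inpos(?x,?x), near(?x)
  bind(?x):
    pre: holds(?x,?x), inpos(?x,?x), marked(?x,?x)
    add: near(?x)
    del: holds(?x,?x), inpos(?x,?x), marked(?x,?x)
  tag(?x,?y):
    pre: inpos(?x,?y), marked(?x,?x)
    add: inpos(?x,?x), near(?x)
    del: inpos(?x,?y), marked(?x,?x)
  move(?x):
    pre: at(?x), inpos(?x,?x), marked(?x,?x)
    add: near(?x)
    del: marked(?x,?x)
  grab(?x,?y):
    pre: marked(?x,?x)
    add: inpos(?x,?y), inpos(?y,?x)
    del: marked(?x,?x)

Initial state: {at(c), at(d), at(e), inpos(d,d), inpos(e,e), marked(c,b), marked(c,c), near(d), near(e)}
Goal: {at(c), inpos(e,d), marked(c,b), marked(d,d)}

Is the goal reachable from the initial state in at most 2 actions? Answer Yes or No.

No

1. step(d)  →  {at(c), at(e), holds(d,d), inpos(e,e), marked(c,b), marked(c,c), marked(d,d), near(e)}
2. step(e)  →  {at(c), holds(d,d), holds(e,e), marked(c,b), marked(c,c), marked(d,d), marked(e,e)}
3. grab(e,d)  →  {at(c), holds(d,d), holds(e,e), inpos(d,e), inpos(e,d), marked(c,b), marked(c,c), marked(d,d)}
optimal plan length = 3; 3 > 2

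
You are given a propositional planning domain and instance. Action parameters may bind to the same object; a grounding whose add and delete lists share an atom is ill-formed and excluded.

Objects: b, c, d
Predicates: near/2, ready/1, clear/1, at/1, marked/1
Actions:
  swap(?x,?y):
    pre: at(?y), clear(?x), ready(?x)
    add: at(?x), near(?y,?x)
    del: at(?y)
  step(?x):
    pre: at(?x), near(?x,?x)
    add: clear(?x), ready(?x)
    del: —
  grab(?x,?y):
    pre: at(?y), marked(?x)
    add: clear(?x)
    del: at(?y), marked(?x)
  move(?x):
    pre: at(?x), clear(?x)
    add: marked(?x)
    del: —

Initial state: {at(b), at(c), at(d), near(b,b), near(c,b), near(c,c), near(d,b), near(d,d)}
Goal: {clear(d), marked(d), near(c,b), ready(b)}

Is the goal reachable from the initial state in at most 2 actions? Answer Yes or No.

1. step(b)  →  {at(b), at(c), at(d), clear(b), near(b,b), near(c,b), near(c,c), near(d,b), near(d,d), ready(b)}
2. step(d)  →  {at(b), at(c), at(d), clear(b), clear(d), near(b,b), near(c,b), near(c,c), near(d,b), near(d,d), ready(b), ready(d)}
3. move(d)  →  {at(b), at(c), at(d), clear(b), clear(d), marked(d), near(b,b), near(c,b), near(c,c), near(d,b), near(d,d), ready(b), ready(d)}
optimal plan length = 3; 3 > 2

No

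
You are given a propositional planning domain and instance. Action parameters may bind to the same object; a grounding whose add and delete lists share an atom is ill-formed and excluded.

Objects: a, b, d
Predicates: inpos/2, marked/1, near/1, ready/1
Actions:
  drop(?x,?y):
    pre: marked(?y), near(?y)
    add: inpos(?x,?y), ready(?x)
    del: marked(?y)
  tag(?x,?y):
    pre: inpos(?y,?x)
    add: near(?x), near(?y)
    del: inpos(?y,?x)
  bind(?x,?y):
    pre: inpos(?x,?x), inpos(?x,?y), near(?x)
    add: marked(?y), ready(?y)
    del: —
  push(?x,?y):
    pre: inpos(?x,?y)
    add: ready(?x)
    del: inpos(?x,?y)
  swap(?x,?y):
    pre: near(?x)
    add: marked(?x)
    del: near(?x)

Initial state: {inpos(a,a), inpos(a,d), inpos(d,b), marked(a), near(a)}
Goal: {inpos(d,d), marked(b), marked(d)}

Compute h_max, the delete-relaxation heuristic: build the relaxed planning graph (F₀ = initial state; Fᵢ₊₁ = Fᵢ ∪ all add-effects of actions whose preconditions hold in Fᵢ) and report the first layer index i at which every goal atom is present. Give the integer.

2

F0 = init (5 atoms)
F1 = F0 ∪ {inpos(b,a), inpos(d,a), marked(d), near(b), near(d), ready(a), ready(b), ready(d)}  (13 atoms)
F2 = F1 ∪ {inpos(b,d), inpos(d,d), marked(b)}  (16 atoms)
goal ⊆ F2  ⇒  h_max = 2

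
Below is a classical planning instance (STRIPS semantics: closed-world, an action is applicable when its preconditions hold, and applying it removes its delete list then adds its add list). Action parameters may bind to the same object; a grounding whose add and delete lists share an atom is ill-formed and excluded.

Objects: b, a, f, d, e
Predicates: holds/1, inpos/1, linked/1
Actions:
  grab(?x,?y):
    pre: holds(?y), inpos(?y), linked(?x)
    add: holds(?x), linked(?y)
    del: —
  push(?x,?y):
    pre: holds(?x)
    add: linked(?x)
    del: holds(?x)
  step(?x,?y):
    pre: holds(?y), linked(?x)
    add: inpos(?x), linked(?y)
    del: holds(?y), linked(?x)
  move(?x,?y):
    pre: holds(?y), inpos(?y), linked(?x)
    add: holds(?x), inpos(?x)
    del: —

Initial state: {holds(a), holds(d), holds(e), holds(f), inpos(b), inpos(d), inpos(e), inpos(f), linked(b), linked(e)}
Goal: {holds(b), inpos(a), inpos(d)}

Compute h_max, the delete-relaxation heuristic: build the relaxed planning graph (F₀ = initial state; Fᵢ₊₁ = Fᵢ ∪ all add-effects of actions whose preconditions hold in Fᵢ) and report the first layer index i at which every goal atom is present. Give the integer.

F0 = init (10 atoms)
F1 = F0 ∪ {holds(b), linked(a), linked(d), linked(f)}  (14 atoms)
F2 = F1 ∪ {inpos(a)}  (15 atoms)
goal ⊆ F2  ⇒  h_max = 2

2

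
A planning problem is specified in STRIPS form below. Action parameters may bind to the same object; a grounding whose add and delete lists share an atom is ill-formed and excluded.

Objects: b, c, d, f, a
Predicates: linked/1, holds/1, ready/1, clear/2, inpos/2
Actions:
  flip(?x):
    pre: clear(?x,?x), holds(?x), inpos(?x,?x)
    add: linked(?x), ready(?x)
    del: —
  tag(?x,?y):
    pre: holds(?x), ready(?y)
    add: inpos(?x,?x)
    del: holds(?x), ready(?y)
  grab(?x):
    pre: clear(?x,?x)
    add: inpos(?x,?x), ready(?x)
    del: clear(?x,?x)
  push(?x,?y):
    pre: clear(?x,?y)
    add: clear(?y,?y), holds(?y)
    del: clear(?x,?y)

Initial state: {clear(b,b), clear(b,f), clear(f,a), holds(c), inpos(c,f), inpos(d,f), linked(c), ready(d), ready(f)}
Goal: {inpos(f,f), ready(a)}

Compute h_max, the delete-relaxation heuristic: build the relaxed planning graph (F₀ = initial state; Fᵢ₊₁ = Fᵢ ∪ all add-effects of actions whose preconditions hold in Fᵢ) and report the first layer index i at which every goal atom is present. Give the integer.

F0 = init (9 atoms)
F1 = F0 ∪ {clear(a,a), clear(f,f), holds(a), holds(f), inpos(b,b), inpos(c,c), ready(b)}  (16 atoms)
F2 = F1 ∪ {inpos(a,a), inpos(f,f), ready(a)}  (19 atoms)
goal ⊆ F2  ⇒  h_max = 2

2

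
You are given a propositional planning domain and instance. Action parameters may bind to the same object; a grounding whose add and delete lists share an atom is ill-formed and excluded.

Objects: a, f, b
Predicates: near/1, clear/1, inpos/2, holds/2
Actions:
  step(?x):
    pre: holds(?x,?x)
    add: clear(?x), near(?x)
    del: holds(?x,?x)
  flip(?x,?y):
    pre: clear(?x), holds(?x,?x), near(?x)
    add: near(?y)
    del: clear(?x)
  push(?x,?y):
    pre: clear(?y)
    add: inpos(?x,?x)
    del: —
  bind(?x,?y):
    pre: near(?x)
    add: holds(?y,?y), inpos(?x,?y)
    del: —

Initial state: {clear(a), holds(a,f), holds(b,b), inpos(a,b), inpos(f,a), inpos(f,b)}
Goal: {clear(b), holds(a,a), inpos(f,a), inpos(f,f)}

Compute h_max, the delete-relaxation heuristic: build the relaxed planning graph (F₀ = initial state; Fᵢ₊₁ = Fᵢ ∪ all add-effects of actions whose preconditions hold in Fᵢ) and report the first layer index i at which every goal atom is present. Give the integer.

2

F0 = init (6 atoms)
F1 = F0 ∪ {clear(b), inpos(a,a), inpos(b,b), inpos(f,f), near(b)}  (11 atoms)
F2 = F1 ∪ {holds(a,a), holds(f,f), inpos(b,a), inpos(b,f), near(a), near(f)}  (17 atoms)
goal ⊆ F2  ⇒  h_max = 2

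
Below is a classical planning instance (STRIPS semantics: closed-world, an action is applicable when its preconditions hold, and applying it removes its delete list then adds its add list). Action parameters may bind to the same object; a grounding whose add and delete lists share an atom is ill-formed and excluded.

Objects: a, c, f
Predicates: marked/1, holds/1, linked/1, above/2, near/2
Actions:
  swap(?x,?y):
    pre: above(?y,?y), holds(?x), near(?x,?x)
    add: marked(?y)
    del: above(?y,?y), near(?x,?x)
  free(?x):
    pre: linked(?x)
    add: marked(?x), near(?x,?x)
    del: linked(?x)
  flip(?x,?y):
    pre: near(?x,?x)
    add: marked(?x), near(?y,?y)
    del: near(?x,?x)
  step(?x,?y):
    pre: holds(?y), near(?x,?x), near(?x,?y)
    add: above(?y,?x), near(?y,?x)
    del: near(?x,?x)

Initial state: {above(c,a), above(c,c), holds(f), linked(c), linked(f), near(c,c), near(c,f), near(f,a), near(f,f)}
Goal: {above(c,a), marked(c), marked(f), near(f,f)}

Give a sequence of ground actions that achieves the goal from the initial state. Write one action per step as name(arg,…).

swap(f,c); free(f)

1. swap(f,c)  →  {above(c,a), holds(f), linked(c), linked(f), marked(c), near(c,c), near(c,f), near(f,a)}
2. free(f)  →  {above(c,a), holds(f), linked(c), marked(c), marked(f), near(c,c), near(c,f), near(f,a), near(f,f)}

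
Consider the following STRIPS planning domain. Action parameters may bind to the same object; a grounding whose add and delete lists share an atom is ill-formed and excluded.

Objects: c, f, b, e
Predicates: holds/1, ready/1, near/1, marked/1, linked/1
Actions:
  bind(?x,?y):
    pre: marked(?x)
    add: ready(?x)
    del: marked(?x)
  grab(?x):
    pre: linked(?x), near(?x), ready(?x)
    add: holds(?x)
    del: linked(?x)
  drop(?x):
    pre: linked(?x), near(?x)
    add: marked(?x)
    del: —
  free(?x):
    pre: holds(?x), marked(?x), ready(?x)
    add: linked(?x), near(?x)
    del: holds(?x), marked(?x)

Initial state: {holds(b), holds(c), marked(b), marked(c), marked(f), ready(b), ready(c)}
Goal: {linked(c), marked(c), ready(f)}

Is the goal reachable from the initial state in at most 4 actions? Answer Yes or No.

Yes

1. bind(f,c)  →  {holds(b), holds(c), marked(b), marked(c), ready(b), ready(c), ready(f)}
2. free(c)  →  {holds(b), linked(c), marked(b), near(c), ready(b), ready(c), ready(f)}
3. drop(c)  →  {holds(b), linked(c), marked(b), marked(c), near(c), ready(b), ready(c), ready(f)}
optimal plan length = 3; 3 ≤ 4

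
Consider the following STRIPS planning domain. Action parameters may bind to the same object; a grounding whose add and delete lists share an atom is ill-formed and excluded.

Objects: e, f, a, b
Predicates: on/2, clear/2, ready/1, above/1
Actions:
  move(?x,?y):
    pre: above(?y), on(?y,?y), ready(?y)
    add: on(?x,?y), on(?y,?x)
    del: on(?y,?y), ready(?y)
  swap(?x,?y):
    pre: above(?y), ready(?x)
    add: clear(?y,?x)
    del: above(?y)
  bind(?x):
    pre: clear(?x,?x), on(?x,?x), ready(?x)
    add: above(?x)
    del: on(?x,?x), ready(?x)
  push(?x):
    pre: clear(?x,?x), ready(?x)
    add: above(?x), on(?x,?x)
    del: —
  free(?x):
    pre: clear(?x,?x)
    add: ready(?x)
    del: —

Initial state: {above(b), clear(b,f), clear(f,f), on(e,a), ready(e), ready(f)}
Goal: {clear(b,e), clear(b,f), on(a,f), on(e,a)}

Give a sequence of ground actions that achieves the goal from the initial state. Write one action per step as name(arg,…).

1. swap(e,b)  →  {clear(b,e), clear(b,f), clear(f,f), on(e,a), ready(e), ready(f)}
2. push(f)  →  {above(f), clear(b,e), clear(b,f), clear(f,f), on(e,a), on(f,f), ready(e), ready(f)}
3. move(a,f)  →  {above(f), clear(b,e), clear(b,f), clear(f,f), on(a,f), on(e,a), on(f,a), ready(e)}

swap(e,b); push(f); move(a,f)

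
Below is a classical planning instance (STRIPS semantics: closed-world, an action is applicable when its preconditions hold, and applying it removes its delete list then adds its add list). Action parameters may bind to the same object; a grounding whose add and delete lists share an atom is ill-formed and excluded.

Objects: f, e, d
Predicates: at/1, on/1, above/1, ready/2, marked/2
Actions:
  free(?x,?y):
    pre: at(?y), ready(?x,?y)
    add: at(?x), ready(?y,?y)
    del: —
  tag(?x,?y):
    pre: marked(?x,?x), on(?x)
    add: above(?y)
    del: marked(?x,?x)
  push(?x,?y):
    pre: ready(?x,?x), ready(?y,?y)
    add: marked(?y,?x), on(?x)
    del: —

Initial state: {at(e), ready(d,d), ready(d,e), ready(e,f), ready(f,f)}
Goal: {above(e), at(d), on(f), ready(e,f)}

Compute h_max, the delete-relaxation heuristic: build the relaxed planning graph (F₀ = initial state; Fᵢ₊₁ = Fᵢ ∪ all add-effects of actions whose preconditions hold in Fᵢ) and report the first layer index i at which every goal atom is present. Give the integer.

2

F0 = init (5 atoms)
F1 = F0 ∪ {at(d), marked(d,d), marked(d,f), marked(f,d), marked(f,f), on(d), on(f), ready(e,e)}  (13 atoms)
F2 = F1 ∪ {above(d), above(e), above(f), marked(d,e), marked(e,d), marked(e,e), marked(e,f), marked(f,e), on(e)}  (22 atoms)
goal ⊆ F2  ⇒  h_max = 2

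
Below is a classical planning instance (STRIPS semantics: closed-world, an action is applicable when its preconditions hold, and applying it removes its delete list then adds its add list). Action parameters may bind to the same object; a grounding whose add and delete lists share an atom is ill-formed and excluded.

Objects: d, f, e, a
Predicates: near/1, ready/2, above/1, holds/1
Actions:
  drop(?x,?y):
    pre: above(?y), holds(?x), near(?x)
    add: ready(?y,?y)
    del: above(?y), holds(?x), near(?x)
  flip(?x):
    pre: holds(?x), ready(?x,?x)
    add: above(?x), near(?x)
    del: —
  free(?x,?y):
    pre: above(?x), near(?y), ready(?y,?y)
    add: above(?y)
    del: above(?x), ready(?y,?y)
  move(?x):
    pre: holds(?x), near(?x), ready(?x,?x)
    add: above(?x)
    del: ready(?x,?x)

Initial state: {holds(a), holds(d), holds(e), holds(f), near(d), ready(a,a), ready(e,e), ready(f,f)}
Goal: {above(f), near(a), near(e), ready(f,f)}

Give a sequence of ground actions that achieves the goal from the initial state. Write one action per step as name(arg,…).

1. flip(f)  →  {above(f), holds(a), holds(d), holds(e), holds(f), near(d), near(f), ready(a,a), ready(e,e), ready(f,f)}
2. flip(e)  →  {above(e), above(f), holds(a), holds(d), holds(e), holds(f), near(d), near(e), near(f), ready(a,a), ready(e,e), ready(f,f)}
3. flip(a)  →  {above(a), above(e), above(f), holds(a), holds(d), holds(e), holds(f), near(a), near(d), near(e), near(f), ready(a,a), ready(e,e), ready(f,f)}

flip(f); flip(e); flip(a)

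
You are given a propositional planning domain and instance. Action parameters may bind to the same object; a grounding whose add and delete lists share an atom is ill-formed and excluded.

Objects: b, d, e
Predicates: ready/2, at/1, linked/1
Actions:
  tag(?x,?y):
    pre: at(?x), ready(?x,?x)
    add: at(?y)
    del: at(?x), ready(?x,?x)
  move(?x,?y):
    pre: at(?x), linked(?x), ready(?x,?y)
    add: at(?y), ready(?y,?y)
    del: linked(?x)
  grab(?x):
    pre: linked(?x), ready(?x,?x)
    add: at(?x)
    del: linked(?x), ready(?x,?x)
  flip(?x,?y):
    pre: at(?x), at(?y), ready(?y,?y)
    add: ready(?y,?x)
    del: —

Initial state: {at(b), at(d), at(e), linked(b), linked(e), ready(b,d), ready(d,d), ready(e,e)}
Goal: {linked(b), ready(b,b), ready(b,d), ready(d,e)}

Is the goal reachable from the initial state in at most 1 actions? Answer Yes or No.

No

1. flip(b,e)  →  {at(b), at(d), at(e), linked(b), linked(e), ready(b,d), ready(d,d), ready(e,b), ready(e,e)}
2. move(e,b)  →  {at(b), at(d), at(e), linked(b), ready(b,b), ready(b,d), ready(d,d), ready(e,b), ready(e,e)}
3. flip(e,d)  →  {at(b), at(d), at(e), linked(b), ready(b,b), ready(b,d), ready(d,d), ready(d,e), ready(e,b), ready(e,e)}
optimal plan length = 3; 3 > 1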